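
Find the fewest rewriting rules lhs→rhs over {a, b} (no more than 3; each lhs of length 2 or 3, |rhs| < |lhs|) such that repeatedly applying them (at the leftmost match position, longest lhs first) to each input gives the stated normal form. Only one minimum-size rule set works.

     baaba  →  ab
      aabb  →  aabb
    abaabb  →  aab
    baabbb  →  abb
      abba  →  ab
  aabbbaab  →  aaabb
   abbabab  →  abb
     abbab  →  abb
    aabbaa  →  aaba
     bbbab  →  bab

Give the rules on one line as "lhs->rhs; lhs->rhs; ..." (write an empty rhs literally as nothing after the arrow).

  | baaba => abba => ab
  | aabb
  | abaabb => aabbb => aab
  | baabbb => abbbb => abb

baa->ab; bba->b; bbb->b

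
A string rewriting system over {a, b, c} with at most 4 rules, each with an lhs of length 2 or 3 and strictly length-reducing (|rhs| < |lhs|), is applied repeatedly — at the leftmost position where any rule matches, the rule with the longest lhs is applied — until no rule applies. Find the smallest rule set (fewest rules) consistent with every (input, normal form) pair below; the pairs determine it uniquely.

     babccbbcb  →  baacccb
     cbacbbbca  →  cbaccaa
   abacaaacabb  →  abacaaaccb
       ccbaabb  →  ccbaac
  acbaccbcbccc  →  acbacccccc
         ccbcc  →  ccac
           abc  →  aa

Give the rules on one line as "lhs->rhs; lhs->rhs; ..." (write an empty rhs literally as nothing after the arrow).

bb->c; bc->a; cab->cc

  | babccbbcb => baacbbcb => baacccb
  | cbacbbbca => cbaccbca => cbaccaa
  | abacaaacabb => abacaaaccb
  | ccbaabb => ccbaac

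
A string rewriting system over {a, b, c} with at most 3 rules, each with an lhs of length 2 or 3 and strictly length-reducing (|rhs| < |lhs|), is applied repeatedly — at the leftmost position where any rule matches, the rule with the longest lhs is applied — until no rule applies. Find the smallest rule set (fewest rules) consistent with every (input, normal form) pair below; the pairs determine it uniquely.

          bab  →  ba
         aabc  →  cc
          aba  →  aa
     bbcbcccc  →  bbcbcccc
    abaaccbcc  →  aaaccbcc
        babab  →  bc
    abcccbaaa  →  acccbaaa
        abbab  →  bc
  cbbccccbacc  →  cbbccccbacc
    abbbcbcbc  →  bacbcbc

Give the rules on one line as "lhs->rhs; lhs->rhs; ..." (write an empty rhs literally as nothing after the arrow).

  | bab => ba
  | aabc => cc
  | aba => aa
  | bbcbcccc

aab->c; ab->a; abb->ba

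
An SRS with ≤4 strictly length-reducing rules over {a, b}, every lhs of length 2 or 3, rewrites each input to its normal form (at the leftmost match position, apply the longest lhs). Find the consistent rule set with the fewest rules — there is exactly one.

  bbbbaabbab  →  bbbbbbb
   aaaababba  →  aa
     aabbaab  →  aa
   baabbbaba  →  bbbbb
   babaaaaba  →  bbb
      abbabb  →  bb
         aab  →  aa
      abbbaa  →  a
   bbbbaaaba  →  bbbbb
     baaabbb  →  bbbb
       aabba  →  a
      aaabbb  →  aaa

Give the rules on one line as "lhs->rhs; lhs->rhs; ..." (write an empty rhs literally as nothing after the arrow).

ab->a; aba->; ba->b

  | bbbbaabbab => bbbbabbab => bbbbbbab => bbbbbbb
  | aaaababba => aaabba => aaaba => aa
  | aabbaab => aabaab => aab => aa
  | baabbbaba => babbbaba => bbbbaba => bbbbba => bbbbb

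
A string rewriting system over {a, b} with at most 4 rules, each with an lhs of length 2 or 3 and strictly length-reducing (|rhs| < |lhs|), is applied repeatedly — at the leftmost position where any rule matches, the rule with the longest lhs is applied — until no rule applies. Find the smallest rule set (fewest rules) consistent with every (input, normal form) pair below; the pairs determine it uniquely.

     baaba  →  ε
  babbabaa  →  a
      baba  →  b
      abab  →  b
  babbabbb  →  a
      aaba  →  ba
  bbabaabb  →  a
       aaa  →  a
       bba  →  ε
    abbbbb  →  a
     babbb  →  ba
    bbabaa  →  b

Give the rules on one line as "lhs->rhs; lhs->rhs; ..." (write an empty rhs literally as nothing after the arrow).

  | baaba => bba => aa => ε
  | babbabaa => bababaa => baabaa => bbaa => aaa => a
  | baba => baa => b
  | abab => aab => b

aa->; ab->a; bb->a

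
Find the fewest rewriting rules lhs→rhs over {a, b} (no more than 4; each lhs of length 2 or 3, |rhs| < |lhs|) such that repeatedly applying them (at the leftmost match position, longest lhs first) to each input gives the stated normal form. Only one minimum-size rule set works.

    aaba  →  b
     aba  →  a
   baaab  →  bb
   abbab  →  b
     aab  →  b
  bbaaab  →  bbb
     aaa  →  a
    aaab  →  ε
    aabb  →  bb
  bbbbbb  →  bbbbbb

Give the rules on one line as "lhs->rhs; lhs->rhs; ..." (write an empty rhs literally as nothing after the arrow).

aa->; ab->; abb->a; ba->b

  | aaba => ba => b
  | aba => a
  | baaab => baab => bab => bb
  | abbab => aab => b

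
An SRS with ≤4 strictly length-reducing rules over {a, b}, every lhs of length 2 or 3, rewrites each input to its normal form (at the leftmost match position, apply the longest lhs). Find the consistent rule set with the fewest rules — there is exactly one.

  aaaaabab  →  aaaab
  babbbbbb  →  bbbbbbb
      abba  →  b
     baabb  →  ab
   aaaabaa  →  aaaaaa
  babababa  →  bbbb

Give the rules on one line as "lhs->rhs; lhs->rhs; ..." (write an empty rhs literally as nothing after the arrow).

  | aaaaabab => aaaaabb => aaaab
  | babbbbbb => bbbbbbb
  | abba => ba => b
  | baabb => aabb => ab

abb->b; ba->b; baa->aa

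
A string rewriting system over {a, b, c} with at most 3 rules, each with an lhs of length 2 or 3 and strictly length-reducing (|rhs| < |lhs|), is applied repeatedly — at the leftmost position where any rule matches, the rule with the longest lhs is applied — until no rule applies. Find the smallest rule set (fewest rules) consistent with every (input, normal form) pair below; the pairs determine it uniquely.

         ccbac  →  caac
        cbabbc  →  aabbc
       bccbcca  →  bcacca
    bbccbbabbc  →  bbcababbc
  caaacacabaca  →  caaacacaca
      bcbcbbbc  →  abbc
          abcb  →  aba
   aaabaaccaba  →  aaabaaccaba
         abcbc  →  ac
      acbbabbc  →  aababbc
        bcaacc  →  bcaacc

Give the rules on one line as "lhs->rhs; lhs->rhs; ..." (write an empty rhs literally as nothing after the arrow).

bac->c; cb->a

  | ccbac => caac
  | cbabbc => aabbc
  | bccbcca => bcacca
  | bbccbbabbc => bbcababbc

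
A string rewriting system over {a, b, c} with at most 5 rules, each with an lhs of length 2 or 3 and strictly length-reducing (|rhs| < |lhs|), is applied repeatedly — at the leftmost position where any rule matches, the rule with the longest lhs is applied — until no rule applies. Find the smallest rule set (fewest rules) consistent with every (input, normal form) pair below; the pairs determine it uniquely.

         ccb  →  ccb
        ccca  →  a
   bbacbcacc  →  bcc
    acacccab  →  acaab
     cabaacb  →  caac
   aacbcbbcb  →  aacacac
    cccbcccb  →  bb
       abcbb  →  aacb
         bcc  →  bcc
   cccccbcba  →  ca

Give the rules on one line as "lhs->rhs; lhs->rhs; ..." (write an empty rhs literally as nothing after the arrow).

ba->b; bcb->ac; cca->; ccc->

  | ccb
  | ccca => a
  | bbacbcacc => bbcbcacc => baccacc => bccacc => bcc
  | acacccab => acaab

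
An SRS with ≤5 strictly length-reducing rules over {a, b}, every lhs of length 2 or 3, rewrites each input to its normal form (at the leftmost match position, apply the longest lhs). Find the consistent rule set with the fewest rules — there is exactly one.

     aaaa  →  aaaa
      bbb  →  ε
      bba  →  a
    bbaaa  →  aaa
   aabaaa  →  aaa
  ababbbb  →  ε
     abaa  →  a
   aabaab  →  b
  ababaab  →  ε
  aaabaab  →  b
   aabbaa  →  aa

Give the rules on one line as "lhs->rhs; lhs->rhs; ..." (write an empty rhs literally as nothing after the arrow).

  | aaaa
  | bbb => bb => ε
  | bba => a
  | bbaaa => aaa

ab->b; aba->; bb->; bbb->bb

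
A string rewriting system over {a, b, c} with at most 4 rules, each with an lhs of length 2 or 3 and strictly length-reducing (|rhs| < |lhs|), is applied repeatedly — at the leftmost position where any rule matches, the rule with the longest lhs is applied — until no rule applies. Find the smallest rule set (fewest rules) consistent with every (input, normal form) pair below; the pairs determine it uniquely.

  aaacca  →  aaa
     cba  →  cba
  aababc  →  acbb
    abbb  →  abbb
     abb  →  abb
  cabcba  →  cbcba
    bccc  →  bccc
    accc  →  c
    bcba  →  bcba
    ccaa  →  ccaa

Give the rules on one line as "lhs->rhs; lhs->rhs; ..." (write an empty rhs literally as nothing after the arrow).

  | aaacca => aaa
  | cba
  | aababc => aabcb => acbb
  | abbb

abc->cb; acc->; cab->cb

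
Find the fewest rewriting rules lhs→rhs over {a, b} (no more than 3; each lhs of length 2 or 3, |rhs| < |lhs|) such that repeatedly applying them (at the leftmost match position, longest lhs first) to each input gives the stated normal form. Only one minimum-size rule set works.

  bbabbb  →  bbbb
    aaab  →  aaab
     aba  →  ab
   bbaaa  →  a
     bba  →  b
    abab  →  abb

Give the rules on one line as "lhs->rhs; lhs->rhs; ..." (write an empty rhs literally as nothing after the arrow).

  | bbabbb => bbbb
  | aaab
  | aba => ab
  | bbaaa => baa => a

aba->ab; ba->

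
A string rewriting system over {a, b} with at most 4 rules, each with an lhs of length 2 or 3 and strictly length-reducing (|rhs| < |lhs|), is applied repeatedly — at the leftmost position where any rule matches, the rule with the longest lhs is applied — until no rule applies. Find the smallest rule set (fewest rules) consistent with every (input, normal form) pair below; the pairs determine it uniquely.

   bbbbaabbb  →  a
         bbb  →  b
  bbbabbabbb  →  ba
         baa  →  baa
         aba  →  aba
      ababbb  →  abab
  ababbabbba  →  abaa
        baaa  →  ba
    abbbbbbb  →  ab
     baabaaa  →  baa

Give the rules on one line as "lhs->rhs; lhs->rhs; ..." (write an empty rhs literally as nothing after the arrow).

  | bbbbaabbb => bbaabbb => aabbb => abb => a
  | bbb => b
  | bbbabbabbb => babbabbb => baabbb => babb => ba
  | baa

aaa->a; aab->a; bb->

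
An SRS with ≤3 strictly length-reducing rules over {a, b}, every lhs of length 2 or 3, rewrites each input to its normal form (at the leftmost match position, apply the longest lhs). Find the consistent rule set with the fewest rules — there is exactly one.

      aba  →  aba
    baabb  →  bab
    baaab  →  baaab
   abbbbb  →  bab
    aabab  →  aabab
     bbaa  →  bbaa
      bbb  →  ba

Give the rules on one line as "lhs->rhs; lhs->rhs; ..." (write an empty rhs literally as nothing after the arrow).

  | aba
  | baabb => bab
  | baaab
  | abbbbb => bbbb => bab

abb->b; bbb->ba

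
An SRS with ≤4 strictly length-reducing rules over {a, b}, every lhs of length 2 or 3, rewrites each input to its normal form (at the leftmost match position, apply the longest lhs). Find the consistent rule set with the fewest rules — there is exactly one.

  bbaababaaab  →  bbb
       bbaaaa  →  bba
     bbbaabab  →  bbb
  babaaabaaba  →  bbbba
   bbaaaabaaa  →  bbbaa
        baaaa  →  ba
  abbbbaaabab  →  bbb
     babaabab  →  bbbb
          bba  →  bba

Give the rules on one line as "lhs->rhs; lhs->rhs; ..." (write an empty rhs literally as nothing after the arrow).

aaa->; ab->; aba->b; abb->

  | bbaababaaab => bbabbaaab => bbaaab => bbb
  | bbaaaa => bba
  | bbbaabab => bbbabb => bbb
  | babaaabaaba => bbaabaaba => bbababa => bbbba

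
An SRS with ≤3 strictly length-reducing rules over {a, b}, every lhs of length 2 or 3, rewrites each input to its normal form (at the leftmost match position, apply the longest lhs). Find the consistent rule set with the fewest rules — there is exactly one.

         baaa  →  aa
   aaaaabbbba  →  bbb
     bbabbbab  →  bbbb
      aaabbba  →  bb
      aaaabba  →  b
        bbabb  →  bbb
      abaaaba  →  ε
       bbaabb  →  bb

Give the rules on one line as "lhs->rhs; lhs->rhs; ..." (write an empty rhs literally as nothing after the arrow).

ab->b; ba->

  | baaa => aa
  | aaaaabbbba => aaaabbbba => aaabbbba => aabbbba => abbbba => bbbba => bbb
  | bbabbbab => bbbbab => bbbb
  | aaabbba => aabbba => abbba => bbba => bb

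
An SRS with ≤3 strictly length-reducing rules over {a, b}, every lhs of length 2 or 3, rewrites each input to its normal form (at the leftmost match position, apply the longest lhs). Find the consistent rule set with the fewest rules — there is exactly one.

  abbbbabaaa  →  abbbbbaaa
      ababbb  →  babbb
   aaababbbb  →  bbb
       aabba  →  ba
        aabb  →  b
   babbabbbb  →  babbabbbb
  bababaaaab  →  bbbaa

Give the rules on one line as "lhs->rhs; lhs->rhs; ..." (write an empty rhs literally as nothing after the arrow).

aab->; aba->ba

  | abbbbabaaa => abbbbbaaa
  | ababbb => babbb
  | aaababbbb => aabbbb => bbb
  | aabba => ba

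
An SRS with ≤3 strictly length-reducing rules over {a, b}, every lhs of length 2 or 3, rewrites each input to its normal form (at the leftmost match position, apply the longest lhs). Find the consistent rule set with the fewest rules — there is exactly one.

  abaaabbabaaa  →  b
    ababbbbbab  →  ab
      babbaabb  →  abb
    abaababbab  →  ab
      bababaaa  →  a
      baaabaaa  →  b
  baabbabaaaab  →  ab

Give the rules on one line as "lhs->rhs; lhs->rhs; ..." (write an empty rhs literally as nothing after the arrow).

  | abaaabbabaaa => aaaabbabaaa => baabbabaaa => aabbabaaa => bbbabaaa => bbabaaa => babaaa => abaaa => aaaa => baa => aa => b
  | ababbbbbab => aabbbbbab => bbbbbbab => bbbbbab => bbbbab => bbbab => bbab => bab => ab
  | babbaabb => abbaabb => abaabb => aaabb => babb => abb
  | abaababbab => aaababbab => bababbab => ababbab => aabbab => bbbab => bbab => bab => ab

aa->b; ba->a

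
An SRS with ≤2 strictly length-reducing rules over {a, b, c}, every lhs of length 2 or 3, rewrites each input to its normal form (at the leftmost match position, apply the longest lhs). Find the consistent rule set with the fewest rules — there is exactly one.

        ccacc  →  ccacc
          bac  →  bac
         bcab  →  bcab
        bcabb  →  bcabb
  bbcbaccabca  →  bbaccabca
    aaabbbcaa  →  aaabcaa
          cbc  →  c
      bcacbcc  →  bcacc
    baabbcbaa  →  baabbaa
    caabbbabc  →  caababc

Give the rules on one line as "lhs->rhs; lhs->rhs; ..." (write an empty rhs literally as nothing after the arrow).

  | ccacc
  | bac
  | bcab
  | bcabb

bbb->b; cb->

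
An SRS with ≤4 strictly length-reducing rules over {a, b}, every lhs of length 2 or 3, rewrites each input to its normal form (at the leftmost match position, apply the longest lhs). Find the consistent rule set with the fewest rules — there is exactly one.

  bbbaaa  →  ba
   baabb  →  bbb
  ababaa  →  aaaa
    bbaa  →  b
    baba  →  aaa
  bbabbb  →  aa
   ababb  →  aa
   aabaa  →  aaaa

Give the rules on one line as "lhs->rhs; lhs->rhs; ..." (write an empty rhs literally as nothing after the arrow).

ab->a; baa->b; bab->aa; bba->ba

  | bbbaaa => bbaaa => baaa => ba
  | baabb => bbb
  | ababaa => aabaa => aaaa
  | bbaa => baa => b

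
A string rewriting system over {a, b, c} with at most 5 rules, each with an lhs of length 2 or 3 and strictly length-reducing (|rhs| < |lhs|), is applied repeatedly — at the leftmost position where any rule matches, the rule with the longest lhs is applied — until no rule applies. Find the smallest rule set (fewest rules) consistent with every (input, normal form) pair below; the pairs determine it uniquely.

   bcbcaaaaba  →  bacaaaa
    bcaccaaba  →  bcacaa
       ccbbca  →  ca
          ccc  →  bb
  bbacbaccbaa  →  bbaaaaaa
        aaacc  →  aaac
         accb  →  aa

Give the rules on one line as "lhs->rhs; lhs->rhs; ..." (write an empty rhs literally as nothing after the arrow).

ab->; cb->a; cc->c; ccc->bb

  | bcbcaaaaba => bacaaaaba => bacaaaa
  | bcaccaaba => bcacaaba => bcacaa
  | ccbbca => cbbca => abca => ca
  | ccc => bb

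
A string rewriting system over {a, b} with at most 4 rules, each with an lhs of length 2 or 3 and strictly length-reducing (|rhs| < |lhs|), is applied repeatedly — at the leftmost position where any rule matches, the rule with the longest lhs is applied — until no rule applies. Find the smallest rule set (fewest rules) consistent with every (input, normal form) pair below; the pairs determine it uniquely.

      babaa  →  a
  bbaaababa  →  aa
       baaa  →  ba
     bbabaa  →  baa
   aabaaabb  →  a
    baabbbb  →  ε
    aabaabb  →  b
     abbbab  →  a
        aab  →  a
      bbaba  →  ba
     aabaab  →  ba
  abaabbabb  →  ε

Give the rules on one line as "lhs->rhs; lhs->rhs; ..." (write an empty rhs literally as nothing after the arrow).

aaa->a; ab->; aba->ba; bb->a

  | babaa => bbaa => aaa => a
  | bbaaababa => aaaababa => aababa => ababa => baba => bba => aa
  | baaa => ba
  | bbabaa => aabaa => abaa => baa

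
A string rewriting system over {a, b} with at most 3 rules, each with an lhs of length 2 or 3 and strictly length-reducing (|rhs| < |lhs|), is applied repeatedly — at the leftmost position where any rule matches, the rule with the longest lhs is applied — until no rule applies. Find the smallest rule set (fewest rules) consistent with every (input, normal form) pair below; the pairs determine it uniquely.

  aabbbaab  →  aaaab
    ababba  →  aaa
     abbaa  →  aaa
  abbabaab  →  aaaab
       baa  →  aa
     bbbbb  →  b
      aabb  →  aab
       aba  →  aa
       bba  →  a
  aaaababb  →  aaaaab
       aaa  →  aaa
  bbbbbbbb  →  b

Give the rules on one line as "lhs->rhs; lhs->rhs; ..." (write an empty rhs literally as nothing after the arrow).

  | aabbbaab => aabbaab => aabaab => aaaab
  | ababba => aabba => aaba => aaa
  | abbaa => abaa => aaa
  | abbabaab => ababaab => aabaab => aaaab

ba->a; bb->b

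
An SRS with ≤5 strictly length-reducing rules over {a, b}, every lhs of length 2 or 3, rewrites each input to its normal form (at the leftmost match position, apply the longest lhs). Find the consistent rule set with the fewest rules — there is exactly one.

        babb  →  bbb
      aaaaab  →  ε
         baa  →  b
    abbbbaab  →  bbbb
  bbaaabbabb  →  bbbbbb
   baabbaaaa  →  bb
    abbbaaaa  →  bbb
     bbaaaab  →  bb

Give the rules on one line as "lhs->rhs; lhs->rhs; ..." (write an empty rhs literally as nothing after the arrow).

  | babb => bbb
  | aaaaab => aaab => ab => ε
  | baa => b
  | abbbbaab => bbbbaab => bbbb

aa->; aab->; ab->; abb->bb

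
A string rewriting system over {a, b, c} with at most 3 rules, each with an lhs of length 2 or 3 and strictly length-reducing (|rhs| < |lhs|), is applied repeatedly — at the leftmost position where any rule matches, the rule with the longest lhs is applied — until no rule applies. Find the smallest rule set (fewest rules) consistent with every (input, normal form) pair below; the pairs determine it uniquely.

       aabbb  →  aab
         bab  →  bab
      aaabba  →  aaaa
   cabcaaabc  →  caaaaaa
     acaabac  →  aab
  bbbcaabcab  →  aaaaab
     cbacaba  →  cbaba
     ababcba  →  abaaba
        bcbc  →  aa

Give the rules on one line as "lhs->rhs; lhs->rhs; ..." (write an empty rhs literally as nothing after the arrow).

  | aabbb => aab
  | bab
  | aaabba => aaaa
  | cabcaaabc => caaaaabc => caaaaaa

ac->; bb->; bc->a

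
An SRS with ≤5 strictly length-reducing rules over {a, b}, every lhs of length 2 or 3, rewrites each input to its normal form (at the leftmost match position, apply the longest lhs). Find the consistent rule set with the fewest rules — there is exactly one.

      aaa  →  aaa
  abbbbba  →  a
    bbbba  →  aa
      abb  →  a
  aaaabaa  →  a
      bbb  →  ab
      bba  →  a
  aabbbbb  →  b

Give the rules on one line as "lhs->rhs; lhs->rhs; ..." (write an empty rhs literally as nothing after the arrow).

  | aaa
  | abbbbba => aabbba => bbba => aba => a
  | bbbba => abba => aa
  | abb => a

aab->b; ba->; bb->; bbb->ab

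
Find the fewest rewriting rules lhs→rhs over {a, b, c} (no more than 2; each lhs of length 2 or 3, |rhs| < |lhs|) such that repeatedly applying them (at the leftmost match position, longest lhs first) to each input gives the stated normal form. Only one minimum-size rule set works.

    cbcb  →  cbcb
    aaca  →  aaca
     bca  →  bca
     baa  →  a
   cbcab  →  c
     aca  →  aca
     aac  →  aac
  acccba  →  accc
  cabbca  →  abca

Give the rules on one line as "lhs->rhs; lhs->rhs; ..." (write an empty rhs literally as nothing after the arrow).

ba->; cab->a

  | cbcb
  | aaca
  | bca
  | baa => a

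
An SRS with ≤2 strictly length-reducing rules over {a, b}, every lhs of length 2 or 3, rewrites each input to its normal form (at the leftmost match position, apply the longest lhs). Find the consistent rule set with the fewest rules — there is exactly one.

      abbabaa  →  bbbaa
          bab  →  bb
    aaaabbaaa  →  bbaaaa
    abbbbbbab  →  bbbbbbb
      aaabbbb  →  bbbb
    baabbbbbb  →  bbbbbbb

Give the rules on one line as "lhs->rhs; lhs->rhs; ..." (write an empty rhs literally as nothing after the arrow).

  | abbabaa => bbabaa => bbbaa
  | bab => bb
  | aaaabbaaa => aababaaa => baabaaa => bbaaaa
  | abbbbbbab => bbbbbbab => bbbbbbb

aab->ba; ab->b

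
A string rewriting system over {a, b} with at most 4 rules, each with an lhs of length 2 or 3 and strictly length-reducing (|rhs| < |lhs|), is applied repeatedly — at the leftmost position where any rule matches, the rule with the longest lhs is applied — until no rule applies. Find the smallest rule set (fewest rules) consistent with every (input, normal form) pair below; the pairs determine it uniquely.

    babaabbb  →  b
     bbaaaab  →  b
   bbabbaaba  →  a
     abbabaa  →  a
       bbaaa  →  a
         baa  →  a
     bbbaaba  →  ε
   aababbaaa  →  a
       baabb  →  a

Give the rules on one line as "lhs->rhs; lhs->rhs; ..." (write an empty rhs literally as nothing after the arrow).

  | babaabbb => baabbb => abbb => aab => b
  | bbaaaab => aaaab => aab => b
  | bbabbaaba => abbaaba => aaaba => aba => a
  | abbabaa => aabaa => baa => a

aa->; ba->; bb->; bbb->ab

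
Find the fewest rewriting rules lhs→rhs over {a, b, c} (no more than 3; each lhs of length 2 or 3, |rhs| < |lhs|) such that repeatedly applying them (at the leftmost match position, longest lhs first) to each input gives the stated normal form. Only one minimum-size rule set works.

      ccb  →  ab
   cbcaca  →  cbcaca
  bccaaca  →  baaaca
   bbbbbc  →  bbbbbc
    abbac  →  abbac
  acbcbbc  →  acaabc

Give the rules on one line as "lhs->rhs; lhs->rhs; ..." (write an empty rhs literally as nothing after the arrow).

bcb->aa; cc->a

  | ccb => ab
  | cbcaca
  | bccaaca => baaaca
  | bbbbbc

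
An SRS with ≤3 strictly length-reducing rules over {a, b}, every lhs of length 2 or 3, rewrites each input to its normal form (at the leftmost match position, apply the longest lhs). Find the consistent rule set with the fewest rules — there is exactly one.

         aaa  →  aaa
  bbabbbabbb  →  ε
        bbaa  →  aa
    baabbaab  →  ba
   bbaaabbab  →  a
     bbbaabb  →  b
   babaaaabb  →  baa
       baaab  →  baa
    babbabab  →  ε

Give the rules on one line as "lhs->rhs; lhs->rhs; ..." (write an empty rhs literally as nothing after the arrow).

  | aaa
  | bbabbbabbb => abbbabbb => bbabbb => abbb => bb => ε
  | bbaa => aa
  | baabbaab => babaab => baab => ba

ab->; bb->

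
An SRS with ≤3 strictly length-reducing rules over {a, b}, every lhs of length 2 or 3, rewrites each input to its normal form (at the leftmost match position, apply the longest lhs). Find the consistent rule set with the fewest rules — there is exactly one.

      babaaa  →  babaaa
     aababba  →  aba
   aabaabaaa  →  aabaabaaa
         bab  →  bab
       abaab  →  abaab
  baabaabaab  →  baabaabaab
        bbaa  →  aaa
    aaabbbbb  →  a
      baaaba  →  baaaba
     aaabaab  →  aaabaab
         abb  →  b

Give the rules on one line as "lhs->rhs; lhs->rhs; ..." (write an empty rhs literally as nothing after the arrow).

  | babaaa
  | aababba => aabba => aba
  | aabaabaaa
  | bab

abb->b; bb->a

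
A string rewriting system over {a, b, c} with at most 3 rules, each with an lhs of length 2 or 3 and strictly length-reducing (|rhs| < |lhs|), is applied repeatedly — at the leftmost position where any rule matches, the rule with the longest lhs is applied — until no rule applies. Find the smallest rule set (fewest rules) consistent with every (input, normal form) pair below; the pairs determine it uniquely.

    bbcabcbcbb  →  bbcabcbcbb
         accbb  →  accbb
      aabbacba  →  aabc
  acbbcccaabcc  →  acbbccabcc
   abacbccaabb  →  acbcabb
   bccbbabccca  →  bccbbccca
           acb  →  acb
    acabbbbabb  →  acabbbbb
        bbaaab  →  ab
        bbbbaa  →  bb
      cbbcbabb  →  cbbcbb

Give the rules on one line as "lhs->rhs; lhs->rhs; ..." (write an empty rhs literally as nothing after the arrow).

  | bbcabcbcbb
  | accbb
  | aabbacba => aabcba => aabc
  | acbbcccaabcc => acbbccabcc

ba->; caa->a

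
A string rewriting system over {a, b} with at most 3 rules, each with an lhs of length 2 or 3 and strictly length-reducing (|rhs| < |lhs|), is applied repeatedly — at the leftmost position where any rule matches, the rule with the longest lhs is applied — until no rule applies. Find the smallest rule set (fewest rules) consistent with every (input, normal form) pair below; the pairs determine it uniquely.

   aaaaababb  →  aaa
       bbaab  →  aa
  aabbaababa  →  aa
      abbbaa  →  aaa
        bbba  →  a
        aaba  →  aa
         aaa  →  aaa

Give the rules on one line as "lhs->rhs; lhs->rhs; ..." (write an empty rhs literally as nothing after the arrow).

ab->; bb->a

  | aaaaababb => aaaaabb => aaaab => aaa
  | bbaab => aaab => aa
  | aabbaababa => abaababa => aababa => aaba => aa
  | abbbaa => bbaa => aaa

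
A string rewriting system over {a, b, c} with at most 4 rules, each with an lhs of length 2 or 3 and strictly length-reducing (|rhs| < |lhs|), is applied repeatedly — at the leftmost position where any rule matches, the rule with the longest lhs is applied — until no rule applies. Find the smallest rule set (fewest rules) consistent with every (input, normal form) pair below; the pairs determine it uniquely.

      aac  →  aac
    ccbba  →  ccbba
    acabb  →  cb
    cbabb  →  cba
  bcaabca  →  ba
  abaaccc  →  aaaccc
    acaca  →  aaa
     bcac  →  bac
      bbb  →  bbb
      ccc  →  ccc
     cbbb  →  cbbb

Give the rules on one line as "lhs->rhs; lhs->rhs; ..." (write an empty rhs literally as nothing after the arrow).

aab->c; ab->a; ca->a

  | aac
  | ccbba
  | acabb => aabb => cb
  | cbabb => cbab => cba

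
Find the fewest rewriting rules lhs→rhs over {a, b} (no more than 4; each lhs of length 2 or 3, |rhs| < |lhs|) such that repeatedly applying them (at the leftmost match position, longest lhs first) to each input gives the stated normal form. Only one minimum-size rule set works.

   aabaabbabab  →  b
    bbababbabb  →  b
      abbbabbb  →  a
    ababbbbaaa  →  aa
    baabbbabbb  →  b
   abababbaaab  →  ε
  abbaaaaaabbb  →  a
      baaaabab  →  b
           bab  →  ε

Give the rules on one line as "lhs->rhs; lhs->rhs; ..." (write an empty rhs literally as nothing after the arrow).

aaa->ba; ab->b; bab->; bb->a

  | aabaabbabab => abaabbabab => baabbabab => babbabab => babab => ab => b
  | bbababbabb => aababbabb => ababbabb => babbabb => babb => b
  | abbbabbb => bbbabbb => ababbb => babbb => bb => a
  | ababbbbaaa => babbbbaaa => bbbaaa => abaaa => baaa => bba => aa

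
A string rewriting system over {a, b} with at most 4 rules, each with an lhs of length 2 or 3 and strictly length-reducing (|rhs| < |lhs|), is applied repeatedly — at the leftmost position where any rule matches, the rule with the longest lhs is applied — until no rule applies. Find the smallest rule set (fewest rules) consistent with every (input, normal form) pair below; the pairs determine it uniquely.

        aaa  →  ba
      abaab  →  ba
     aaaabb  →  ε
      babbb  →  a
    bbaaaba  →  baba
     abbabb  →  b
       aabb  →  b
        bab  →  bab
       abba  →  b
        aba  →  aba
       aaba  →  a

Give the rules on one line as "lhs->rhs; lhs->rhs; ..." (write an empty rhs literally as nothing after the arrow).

  | aaa => ba
  | abaab => abbb => aaa => ba
  | aaaabb => baabb => bbbb => aab => bb => ε
  | babbb => baaa => bba => a

aa->b; bb->; bbb->aa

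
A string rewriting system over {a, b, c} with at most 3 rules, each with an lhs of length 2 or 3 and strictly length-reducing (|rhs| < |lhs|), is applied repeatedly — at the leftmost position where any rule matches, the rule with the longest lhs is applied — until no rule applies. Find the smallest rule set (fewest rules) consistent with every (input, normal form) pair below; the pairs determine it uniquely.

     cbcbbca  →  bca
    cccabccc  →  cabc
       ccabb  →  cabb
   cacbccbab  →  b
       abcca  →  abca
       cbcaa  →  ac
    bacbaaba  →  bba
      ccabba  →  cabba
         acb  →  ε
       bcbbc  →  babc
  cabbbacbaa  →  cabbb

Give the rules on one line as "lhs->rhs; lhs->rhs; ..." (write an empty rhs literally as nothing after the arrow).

  | cbcbbca => acbbca => aabca => bca
  | cccabccc => ccabccc => cabccc => cabcc => cabc
  | ccabb => cabb
  | cacbccbab => caaccbab => cccbab => ccbab => cbab => aab => b

aa->; cb->a; cc->c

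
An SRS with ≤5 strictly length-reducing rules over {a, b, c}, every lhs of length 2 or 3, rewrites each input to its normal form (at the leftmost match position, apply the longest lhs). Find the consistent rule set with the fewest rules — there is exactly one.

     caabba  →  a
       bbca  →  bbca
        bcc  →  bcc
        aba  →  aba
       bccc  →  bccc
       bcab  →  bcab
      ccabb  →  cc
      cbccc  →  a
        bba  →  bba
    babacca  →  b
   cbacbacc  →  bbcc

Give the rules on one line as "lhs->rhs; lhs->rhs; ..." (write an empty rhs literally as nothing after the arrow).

  | caabba => cbbba => abba => a
  | bbca
  | bcc
  | aba

aa->b; abb->; ac->a; cb->a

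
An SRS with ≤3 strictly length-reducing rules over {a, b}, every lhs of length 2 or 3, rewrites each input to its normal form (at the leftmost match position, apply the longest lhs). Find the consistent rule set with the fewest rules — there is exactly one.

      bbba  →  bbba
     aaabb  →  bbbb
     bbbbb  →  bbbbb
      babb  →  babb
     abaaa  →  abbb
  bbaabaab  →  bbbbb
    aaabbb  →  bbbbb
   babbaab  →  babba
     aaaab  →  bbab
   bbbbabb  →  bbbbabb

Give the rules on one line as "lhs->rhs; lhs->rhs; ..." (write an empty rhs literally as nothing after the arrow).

  | bbba
  | aaabb => bbbb
  | bbbbb
  | babb

aaa->bb; aab->a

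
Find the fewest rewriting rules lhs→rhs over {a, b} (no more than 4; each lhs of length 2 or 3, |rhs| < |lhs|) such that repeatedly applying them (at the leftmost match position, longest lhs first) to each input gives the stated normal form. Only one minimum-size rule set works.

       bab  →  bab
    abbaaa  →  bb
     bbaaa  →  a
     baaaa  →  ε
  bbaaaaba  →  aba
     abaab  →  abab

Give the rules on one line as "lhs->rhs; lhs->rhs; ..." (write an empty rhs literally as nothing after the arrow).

aa->b; aab->ab; abb->a; bbb->

  | bab
  | abbaaa => aaaa => baa => bb
  | bbaaa => bbba => a
  | baaaa => bbaa => bbb => ε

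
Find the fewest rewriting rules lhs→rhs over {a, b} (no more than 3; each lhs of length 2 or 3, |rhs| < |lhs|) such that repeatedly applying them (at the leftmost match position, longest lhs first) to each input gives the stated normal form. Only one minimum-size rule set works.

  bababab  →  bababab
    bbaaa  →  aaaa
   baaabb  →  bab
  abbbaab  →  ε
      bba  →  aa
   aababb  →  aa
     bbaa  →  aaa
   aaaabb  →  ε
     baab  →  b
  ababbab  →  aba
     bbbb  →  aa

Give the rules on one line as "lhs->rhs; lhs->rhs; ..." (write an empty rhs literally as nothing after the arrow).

aab->; bb->a

  | bababab
  | bbaaa => aaaa
  | baaabb => bab
  | abbbaab => aabaab => aab => ε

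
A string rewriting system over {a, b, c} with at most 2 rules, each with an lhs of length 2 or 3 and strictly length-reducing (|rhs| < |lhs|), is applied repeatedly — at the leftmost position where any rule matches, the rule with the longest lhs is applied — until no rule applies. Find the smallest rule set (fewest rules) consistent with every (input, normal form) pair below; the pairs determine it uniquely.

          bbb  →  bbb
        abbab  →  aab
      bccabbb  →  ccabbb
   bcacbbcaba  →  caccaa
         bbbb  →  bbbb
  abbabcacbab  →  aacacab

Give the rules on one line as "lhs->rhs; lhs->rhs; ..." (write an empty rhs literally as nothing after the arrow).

ba->a; bc->c

  | bbb
  | abbab => abab => aab
  | bccabbb => ccabbb
  | bcacbbcaba => cacbbcaba => cacbcaba => caccaba => caccaa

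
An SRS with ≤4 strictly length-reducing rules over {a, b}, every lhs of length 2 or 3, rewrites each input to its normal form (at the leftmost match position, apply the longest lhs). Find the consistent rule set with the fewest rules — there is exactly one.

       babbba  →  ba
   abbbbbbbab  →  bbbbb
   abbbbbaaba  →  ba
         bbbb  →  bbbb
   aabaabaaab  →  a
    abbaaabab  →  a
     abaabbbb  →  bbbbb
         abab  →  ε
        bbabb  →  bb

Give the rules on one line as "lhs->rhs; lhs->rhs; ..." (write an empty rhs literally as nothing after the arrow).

aa->b; ab->; bab->a; bba->

  | babbba => abba => ba
  | abbbbbbbab => bbbbbbab => bbbbb
  | abbbbbaaba => bbbbaaba => bbaba => ba
  | bbbb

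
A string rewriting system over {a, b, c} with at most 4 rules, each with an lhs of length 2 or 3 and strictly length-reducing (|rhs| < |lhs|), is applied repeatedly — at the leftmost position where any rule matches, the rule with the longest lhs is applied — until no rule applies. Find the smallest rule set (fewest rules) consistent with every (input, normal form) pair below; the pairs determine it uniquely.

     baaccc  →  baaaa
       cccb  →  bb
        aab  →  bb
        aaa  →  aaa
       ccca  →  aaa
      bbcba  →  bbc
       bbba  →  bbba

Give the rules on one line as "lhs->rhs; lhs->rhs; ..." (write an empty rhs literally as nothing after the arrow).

  | baaccc => baaaa
  | cccb => aab => bb
  | aab => bb
  | aaa

aab->bb; cba->c; ccc->aa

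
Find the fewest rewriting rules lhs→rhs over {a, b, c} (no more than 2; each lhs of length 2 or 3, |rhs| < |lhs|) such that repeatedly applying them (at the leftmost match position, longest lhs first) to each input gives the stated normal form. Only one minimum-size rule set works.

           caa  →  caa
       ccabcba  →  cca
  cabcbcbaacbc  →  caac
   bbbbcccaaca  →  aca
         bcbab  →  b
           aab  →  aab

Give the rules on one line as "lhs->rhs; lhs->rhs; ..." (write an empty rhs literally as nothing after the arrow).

  | caa
  | ccabcba => ccaba => cca
  | cabcbcbaacbc => cabcbaacbc => cabaacbc => caacbc => caac
  | bbbbcccaaca => bbbccaaca => bbcaaca => baaca => aca

ba->; bc->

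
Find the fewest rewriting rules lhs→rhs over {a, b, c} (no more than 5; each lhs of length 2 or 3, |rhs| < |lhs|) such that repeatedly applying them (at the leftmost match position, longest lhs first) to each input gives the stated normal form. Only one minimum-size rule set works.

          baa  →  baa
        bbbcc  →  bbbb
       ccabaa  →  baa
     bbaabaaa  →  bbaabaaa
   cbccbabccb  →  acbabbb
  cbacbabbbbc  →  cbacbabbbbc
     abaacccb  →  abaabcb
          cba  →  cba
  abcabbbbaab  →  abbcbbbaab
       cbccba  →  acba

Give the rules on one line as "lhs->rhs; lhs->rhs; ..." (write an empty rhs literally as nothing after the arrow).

  | baa
  | bbbcc => bbbb
  | ccabaa => baa
  | bbaabaaa

cab->bc; cbc->a; cc->b; cca->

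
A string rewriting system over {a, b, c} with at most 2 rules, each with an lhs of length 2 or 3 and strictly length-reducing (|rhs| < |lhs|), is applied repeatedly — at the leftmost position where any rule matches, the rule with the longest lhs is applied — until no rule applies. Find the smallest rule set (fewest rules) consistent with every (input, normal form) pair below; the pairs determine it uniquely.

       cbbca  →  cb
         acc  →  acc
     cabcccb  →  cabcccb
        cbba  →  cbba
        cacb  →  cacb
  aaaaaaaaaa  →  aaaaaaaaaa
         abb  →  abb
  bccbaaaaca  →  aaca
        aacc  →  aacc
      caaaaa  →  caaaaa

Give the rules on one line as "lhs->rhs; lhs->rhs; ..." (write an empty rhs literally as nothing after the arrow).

  | cbbca => cb
  | acc
  | cabcccb
  | cbba

bca->; cba->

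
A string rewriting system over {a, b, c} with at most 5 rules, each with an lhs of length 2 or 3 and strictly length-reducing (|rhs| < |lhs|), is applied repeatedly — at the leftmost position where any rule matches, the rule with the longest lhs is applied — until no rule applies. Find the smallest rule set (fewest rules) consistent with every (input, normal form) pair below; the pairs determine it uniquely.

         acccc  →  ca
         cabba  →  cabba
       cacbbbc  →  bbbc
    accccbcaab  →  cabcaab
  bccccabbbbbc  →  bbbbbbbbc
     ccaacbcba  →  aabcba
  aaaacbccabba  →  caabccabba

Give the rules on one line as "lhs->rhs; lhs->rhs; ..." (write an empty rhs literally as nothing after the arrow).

aac->ca; aca->bb; cac->; ccc->a

  | acccc => aac => ca
  | cabba
  | cacbbbc => bbbc
  | accccbcaab => aacbcaab => cabcaab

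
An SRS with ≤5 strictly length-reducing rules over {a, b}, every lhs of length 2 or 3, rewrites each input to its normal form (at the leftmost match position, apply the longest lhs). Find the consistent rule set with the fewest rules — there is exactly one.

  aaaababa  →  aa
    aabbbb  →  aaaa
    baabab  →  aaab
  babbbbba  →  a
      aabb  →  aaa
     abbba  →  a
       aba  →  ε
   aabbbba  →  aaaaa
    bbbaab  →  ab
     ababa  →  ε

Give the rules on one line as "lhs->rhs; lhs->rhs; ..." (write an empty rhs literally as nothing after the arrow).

aba->; ba->; baa->ab; bb->a

  | aaaababa => aaaba => aa
  | aabbbb => aaabb => aaaa
  | baabab => abbab => aaab
  | babbbbba => bbbbba => abbba => aaba => a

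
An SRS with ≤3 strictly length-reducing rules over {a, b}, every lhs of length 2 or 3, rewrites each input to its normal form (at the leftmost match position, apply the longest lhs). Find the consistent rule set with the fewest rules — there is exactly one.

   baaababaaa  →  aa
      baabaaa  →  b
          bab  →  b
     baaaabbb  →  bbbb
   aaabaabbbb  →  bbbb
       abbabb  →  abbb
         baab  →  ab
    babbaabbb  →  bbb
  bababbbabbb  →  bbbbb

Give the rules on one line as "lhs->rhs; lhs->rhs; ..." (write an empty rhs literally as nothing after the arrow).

  | baaababaaa => aababaaa => babaaa => baaa => aa
  | baabaaa => abaaa => aaa => b
  | bab => b
  | baaaabbb => aaabbb => bbbb

aaa->b; aab->b; ba->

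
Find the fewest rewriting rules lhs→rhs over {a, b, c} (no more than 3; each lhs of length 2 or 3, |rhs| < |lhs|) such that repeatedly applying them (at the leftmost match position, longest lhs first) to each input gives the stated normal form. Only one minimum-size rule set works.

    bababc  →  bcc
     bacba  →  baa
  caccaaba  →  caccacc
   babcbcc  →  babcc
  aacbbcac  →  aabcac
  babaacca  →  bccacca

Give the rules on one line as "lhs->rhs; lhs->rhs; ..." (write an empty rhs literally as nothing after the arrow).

aba->cc; cb->

  | bababc => bccbc => bcc
  | bacba => baa
  | caccaaba => caccacc
  | babcbcc => babcc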